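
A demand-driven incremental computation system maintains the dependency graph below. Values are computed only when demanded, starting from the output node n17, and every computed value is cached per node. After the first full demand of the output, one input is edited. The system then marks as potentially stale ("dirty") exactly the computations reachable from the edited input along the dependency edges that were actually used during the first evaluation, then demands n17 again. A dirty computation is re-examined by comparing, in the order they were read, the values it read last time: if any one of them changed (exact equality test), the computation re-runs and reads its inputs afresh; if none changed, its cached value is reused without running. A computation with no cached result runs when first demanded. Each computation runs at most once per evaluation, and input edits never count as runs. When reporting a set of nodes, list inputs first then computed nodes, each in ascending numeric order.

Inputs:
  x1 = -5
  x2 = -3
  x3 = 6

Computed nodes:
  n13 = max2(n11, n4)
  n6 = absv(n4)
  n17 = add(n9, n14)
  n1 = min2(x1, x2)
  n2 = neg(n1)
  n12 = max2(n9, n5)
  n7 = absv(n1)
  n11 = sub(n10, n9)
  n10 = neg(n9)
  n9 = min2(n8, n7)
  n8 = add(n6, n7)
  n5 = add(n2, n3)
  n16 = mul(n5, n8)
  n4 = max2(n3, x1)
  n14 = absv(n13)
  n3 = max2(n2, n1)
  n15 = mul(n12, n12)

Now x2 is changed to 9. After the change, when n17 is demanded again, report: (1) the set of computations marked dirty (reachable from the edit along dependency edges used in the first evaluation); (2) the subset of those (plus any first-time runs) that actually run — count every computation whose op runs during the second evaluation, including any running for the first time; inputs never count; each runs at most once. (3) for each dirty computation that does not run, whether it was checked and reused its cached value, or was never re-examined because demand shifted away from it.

Marked dirty: n1, n2, n3, n4, n6, n7, n8, n9, n10, n11, n13, n14, n17.
Computations that run: n1 — 1 in total.
Checked but reused from cache: n2, n3, n4, n6, n7, n8, n9, n10, n11, n13, n14, n17.
Key observation: the change is absorbed at n1 — it re-runs but produces the same value, and the output's value is unchanged.

First evaluation (everything demanded from the output):
  n1 = min2(-5, -3) = -5
  n2 = neg(-5) = 5
  n3 = max2(5, -5) = 5
  n4 = max2(5, -5) = 5
  n6 = absv(5) = 5
  n7 = absv(-5) = 5
  n8 = add(5, 5) = 10
  n9 = min2(10, 5) = 5
  n10 = neg(5) = -5
  n11 = sub(-5, 5) = -10
  n13 = max2(-10, 5) = 5
  n14 = absv(5) = 5
  n17 = add(5, 5) = 10

Propagation after the edit:
  n1: runs — x2 -3->9; result -5 (same value as before).
  n2: checked — values it read are unchanged (n1 unchanged); reused cached 5 without running.
  n3: checked — values it read are unchanged (n2 unchanged, n1 unchanged); reused cached 5 without running.
  n4: checked — values it read are unchanged (n3 unchanged, x1 unchanged); reused cached 5 without running.
  n6: checked — values it read are unchanged (n4 unchanged); reused cached 5 without running.
  n7: checked — values it read are unchanged (n1 unchanged); reused cached 5 without running.
  n8: checked — values it read are unchanged (n6 unchanged, n7 unchanged); reused cached 10 without running.
  n9: checked — values it read are unchanged (n8 unchanged, n7 unchanged); reused cached 5 without running.
  n10: checked — values it read are unchanged (n9 unchanged); reused cached -5 without running.
  n11: checked — values it read are unchanged (n10 unchanged, n9 unchanged); reused cached -10 without running.
  n13: checked — values it read are unchanged (n11 unchanged, n4 unchanged); reused cached 5 without running.
  n14: checked — values it read are unchanged (n13 unchanged); reused cached 5 without running.
  n17: checked — values it read are unchanged (n9 unchanged, n14 unchanged); reused cached 10 without running.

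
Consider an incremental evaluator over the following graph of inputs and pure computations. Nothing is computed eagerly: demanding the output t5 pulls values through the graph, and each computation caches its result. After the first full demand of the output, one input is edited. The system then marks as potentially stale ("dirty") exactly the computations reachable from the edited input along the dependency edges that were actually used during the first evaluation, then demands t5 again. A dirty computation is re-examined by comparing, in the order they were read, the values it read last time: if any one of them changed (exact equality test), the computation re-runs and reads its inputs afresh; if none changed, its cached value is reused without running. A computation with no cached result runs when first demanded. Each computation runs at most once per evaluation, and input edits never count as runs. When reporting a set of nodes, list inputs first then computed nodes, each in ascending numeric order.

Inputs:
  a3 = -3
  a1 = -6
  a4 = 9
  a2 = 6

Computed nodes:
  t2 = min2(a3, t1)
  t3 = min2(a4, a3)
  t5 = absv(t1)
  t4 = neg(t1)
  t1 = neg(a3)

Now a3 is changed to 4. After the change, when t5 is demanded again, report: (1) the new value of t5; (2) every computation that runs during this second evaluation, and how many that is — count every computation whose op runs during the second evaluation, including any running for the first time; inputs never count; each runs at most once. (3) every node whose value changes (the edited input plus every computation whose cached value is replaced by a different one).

t5 now evaluates to 4.
Run set: t1, t5 (2 run).
Changed values: a3, t1, t5.

Initial pass — values computed on the first demand:
  t1 = neg(-3) = 3
  t5 = absv(3) = 3

Second demand — change propagation:
  t1: re-runs because a3 -3->4; new result -4.
  t5: re-runs because t1 3->-4; new result 4.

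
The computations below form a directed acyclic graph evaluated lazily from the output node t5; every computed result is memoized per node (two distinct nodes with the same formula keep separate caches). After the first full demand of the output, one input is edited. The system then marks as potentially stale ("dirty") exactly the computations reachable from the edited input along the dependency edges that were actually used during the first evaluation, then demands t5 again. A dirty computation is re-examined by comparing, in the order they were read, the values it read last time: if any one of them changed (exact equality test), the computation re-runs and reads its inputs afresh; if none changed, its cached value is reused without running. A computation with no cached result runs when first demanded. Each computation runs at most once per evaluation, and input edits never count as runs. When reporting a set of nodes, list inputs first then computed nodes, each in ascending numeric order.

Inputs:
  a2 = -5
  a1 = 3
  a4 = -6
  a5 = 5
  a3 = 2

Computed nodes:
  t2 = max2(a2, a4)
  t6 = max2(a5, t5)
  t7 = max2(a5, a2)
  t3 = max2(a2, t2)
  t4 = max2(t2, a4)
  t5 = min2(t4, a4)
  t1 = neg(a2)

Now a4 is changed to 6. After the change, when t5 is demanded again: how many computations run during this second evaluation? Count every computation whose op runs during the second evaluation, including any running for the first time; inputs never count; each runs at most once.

First demand of the output computes:
  t2 = max2(-5, -6) = -5
  t4 = max2(-5, -6) = -5
  t5 = min2(-5, -6) = -6

After the edit, cleaning proceeds:
  t2: a read changed (a4 -6->6) — executes, giving 6.
  t4: a read changed (t2 -5->6; a4 -6->6) — executes, giving 6.
  t5: a read changed (t4 -5->6; a4 -6->6) — executes, giving 6.

3 computations run: t2, t4, t5.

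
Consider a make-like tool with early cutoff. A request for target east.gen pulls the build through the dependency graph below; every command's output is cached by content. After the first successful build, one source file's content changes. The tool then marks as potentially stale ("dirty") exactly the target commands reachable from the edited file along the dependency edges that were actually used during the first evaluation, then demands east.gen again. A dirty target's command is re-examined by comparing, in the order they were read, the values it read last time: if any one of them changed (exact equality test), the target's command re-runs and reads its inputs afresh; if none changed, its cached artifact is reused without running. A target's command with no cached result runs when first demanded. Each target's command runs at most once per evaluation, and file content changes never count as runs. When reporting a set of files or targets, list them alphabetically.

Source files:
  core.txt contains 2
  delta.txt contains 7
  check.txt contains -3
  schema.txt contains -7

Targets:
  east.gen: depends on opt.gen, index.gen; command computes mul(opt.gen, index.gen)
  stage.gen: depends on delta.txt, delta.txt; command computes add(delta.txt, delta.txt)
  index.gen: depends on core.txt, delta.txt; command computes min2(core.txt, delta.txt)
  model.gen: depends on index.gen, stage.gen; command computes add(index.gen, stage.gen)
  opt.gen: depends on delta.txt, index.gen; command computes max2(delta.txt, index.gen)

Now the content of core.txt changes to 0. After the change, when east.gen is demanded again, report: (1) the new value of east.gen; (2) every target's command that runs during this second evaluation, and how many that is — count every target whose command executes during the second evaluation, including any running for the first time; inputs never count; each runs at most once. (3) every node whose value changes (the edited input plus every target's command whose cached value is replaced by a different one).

Demanding east.gen again yields 0.
3 target commands run: east.gen, index.gen, opt.gen.
The nodes whose values change: core.txt, east.gen, index.gen.

First demand of the output computes:
  index.gen = min2(2, 7) = 2
  opt.gen = max2(7, 2) = 7
  east.gen = mul(7, 2) = 14

After the edit, cleaning proceeds:
  index.gen: a read changed (core.txt 2->0) — executes, giving 0.
  opt.gen: a read changed (index.gen 2->0) — executes, giving 7 — identical to its old value.
  east.gen: a read changed (index.gen 2->0) — executes, giving 0.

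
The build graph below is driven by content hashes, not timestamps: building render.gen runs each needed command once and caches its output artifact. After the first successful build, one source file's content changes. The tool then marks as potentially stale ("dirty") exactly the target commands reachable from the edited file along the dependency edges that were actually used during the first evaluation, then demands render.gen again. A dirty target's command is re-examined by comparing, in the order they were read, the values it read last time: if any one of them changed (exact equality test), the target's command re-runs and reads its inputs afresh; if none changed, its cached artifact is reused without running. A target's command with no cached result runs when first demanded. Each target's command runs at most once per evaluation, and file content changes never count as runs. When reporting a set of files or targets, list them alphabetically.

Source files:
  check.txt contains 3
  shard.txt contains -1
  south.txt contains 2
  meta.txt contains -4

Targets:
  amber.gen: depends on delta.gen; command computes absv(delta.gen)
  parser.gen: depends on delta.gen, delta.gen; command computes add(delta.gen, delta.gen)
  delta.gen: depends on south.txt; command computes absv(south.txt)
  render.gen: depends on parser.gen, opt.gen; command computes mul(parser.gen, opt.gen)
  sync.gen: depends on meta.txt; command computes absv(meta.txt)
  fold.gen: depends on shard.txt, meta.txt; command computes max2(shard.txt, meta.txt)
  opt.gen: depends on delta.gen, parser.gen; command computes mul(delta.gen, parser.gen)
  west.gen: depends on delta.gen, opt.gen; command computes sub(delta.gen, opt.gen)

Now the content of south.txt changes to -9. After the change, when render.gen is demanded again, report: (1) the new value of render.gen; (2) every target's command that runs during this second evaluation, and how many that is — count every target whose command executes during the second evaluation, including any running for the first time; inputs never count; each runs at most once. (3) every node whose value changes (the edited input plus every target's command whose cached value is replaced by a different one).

render.gen now evaluates to 2916.
Run set: delta.gen, opt.gen, parser.gen, render.gen (4 run).
Changed values: delta.gen, opt.gen, parser.gen, render.gen, south.txt.

Initial pass — values computed on the first demand:
  delta.gen = absv(2) = 2
  parser.gen = add(2, 2) = 4
  opt.gen = mul(2, 4) = 8
  render.gen = mul(4, 8) = 32

Second demand — change propagation:
  delta.gen: re-runs because south.txt 2->-9; new result 9.
  parser.gen: re-runs because delta.gen 2->9; delta.gen 2->9; new result 18.
  opt.gen: re-runs because delta.gen 2->9; parser.gen 4->18; new result 162.
  render.gen: re-runs because parser.gen 4->18; opt.gen 8->162; new result 2916.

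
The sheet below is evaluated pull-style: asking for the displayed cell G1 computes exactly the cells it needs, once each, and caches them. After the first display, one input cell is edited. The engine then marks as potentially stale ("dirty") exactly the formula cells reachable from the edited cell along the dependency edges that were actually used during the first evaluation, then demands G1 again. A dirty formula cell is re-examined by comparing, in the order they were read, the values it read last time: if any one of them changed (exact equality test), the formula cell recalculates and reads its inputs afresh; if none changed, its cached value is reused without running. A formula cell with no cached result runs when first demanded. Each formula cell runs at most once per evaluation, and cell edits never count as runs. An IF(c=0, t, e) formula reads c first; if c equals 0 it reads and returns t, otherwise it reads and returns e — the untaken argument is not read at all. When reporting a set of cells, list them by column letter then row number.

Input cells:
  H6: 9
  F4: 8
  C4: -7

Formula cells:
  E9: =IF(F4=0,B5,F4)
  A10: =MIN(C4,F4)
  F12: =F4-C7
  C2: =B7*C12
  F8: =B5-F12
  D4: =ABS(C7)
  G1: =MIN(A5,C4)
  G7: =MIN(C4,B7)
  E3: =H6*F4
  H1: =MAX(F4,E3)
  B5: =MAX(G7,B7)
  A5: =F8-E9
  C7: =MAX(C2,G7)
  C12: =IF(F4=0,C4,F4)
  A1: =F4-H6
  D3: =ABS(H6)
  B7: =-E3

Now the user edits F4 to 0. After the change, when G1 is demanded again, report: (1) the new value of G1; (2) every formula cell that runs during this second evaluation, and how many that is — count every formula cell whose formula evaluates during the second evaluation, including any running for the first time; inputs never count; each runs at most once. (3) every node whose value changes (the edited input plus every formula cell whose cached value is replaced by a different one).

Demanding G1 again yields -7.
12 formula cells run: A5, B5, B7, C2, C7, C12, E3, E9, F8, F12, G1, G7.
The nodes whose values change: A5, B5, B7, C2, C7, C12, E3, E9, F4, F8, F12, G1, G7.

First demand of the output computes:
  C12 = IF(F4=0: F4=8 -> else branch F4) = 8
  E3 = 9 * 8 = 72
  B7 = -(72) = -72
  C2 = -72 * 8 = -576
  G7 = MIN(-7, -72) = -72
  B5 = MAX(-72, -72) = -72
  C7 = MAX(-576, -72) = -72
  E9 = IF(F4=0: F4=8 -> else branch F4) = 8
  F12 = 8 - -72 = 80
  F8 = -72 - 80 = -152
  A5 = -152 - 8 = -160
  G1 = MIN(-160, -7) = -160

After the edit, cleaning proceeds:
  C12: a read changed (F4 8->0; F4 8->0) — executes, giving -7.
  E3: a read changed (F4 8->0) — executes, giving 0.
  B7: a read changed (E3 72->0) — executes, giving 0.
  C2: a read changed (B7 -72->0; C12 8->-7) — executes, giving 0.
  G7: a read changed (B7 -72->0) — executes, giving -7.
  B5: a read changed (G7 -72->-7; B7 -72->0) — executes, giving 0.
  C7: a read changed (C2 -576->0; G7 -72->-7) — executes, giving 0.
  E9: a read changed (F4 8->0; F4 8->0) — executes, giving 0.
  F12: a read changed (F4 8->0; C7 -72->0) — executes, giving 0.
  F8: a read changed (B5 -72->0; F12 80->0) — executes, giving 0.
  A5: a read changed (F8 -152->0; E9 8->0) — executes, giving 0.
  G1: a read changed (A5 -160->0) — executes, giving -7.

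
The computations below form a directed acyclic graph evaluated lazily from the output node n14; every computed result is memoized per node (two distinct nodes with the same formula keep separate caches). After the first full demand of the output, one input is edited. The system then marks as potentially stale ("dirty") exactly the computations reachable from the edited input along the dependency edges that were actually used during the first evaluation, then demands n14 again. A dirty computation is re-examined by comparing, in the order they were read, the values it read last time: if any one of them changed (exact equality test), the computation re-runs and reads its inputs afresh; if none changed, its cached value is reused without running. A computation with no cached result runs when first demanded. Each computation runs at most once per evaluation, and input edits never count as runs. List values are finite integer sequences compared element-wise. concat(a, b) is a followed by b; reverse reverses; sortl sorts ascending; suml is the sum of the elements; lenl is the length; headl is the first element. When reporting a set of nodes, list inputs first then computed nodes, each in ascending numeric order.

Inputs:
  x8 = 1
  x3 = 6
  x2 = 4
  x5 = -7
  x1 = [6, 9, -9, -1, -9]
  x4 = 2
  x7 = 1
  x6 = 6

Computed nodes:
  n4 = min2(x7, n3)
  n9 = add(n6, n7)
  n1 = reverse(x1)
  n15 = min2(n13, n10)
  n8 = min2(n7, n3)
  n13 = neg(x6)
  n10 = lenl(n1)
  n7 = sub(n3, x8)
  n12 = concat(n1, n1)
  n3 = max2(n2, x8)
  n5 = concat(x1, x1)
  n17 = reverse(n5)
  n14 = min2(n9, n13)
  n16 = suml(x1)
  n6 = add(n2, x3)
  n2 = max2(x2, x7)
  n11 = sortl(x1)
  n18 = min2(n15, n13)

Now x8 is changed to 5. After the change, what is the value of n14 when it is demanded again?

Demanding n14 again yields -6.

First demand of the output computes:
  n2 = max2(4, 1) = 4
  n3 = max2(4, 1) = 4
  n6 = add(4, 6) = 10
  n7 = sub(4, 1) = 3
  n9 = add(10, 3) = 13
  n13 = neg(6) = -6
  n14 = min2(13, -6) = -6

After the edit, cleaning proceeds:
  n3: a read changed (x8 1->5) — executes, giving 5.
  n7: a read changed (n3 4->5; x8 1->5) — executes, giving 0.
  n9: a read changed (n7 3->0) — executes, giving 10.
  n14: a read changed (n9 13->10) — executes, giving -6 — identical to its old value.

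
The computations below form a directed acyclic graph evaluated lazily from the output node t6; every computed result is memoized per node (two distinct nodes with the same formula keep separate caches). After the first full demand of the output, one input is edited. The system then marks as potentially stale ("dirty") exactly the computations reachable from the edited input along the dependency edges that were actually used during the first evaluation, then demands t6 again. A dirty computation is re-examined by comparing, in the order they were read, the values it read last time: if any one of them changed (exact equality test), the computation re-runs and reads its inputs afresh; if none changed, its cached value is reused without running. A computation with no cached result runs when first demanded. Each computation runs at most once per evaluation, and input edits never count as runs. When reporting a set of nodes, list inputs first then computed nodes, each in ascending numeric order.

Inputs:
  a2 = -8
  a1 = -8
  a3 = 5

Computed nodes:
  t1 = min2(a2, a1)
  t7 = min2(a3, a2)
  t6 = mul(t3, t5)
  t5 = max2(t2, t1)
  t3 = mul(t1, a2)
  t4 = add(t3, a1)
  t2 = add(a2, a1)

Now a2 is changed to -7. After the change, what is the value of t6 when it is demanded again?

First demand of the output computes:
  t1 = min2(-8, -8) = -8
  t2 = add(-8, -8) = -16
  t3 = mul(-8, -8) = 64
  t5 = max2(-16, -8) = -8
  t6 = mul(64, -8) = -512

After the edit, cleaning proceeds:
  t1: a read changed (a2 -8->-7) — executes, giving -8 — identical to its old value.
  t2: a read changed (a2 -8->-7) — executes, giving -15.
  t3: a read changed (a2 -8->-7) — executes, giving 56.
  t5: a read changed (t2 -16->-15) — executes, giving -8 — identical to its old value.
  t6: a read changed (t3 64->56) — executes, giving -448.

Demanding t6 again yields -448.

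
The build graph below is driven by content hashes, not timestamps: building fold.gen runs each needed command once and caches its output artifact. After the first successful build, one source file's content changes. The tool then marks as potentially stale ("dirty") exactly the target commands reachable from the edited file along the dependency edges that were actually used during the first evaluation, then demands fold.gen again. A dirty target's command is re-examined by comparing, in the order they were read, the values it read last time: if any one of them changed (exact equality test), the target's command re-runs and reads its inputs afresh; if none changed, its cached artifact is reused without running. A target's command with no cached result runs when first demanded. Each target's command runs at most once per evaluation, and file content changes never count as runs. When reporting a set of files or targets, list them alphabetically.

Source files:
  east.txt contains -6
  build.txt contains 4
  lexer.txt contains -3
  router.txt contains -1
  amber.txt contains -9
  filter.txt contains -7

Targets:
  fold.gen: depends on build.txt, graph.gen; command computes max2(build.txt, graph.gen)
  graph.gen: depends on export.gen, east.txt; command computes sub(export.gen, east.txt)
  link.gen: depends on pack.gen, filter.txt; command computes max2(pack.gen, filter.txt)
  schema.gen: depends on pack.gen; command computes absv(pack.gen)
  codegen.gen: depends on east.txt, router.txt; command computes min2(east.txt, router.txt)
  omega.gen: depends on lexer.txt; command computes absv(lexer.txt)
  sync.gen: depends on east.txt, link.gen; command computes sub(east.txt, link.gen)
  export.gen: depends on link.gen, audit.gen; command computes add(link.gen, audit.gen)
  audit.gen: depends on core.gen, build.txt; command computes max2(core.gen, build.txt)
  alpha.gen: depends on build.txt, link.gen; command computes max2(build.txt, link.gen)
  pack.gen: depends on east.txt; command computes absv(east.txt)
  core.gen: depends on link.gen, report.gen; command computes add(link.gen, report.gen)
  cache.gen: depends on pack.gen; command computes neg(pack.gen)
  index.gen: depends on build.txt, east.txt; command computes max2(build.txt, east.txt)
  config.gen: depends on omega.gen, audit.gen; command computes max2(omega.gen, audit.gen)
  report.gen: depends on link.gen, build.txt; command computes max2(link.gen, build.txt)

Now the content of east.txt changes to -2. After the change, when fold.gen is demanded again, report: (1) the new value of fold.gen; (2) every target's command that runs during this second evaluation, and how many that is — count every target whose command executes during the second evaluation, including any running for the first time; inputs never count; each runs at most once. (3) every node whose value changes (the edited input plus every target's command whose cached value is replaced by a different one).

fold.gen now evaluates to 10.
Run set: audit.gen, core.gen, export.gen, fold.gen, graph.gen, link.gen, pack.gen, report.gen (8 run).
Changed values: audit.gen, core.gen, east.txt, export.gen, fold.gen, graph.gen, link.gen, pack.gen, report.gen.

Initial pass — values computed on the first demand:
  pack.gen = absv(-6) = 6
  link.gen = max2(6, -7) = 6
  report.gen = max2(6, 4) = 6
  core.gen = add(6, 6) = 12
  audit.gen = max2(12, 4) = 12
  export.gen = add(6, 12) = 18
  graph.gen = sub(18, -6) = 24
  fold.gen = max2(4, 24) = 24

Second demand — change propagation:
  pack.gen: re-runs because east.txt -6->-2; new result 2.
  link.gen: re-runs because pack.gen 6->2; new result 2.
  report.gen: re-runs because link.gen 6->2; new result 4.
  core.gen: re-runs because link.gen 6->2; report.gen 6->4; new result 6.
  audit.gen: re-runs because core.gen 12->6; new result 6.
  export.gen: re-runs because link.gen 6->2; audit.gen 12->6; new result 8.
  graph.gen: re-runs because export.gen 18->8; east.txt -6->-2; new result 10.
  fold.gen: re-runs because graph.gen 24->10; new result 10.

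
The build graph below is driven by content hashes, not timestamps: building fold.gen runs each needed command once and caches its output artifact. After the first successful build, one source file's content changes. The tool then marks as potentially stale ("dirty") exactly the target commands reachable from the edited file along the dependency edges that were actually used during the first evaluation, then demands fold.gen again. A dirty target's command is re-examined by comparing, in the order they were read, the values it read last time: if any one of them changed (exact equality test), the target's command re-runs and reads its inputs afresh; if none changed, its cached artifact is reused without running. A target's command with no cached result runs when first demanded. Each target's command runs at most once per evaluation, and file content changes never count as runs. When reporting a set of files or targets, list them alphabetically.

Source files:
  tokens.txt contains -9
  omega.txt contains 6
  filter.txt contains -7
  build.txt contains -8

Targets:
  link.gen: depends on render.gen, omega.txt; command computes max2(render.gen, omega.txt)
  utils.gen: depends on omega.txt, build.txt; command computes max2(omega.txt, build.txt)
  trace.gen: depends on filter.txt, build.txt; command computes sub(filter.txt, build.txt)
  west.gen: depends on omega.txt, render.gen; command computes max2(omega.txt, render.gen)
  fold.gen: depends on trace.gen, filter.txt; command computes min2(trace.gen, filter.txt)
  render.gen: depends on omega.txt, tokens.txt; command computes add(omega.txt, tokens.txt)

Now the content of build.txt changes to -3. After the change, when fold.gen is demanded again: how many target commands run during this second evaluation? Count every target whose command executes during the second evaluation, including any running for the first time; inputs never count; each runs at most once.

Initial pass — values computed on the first demand:
  trace.gen = sub(-7, -8) = 1
  fold.gen = min2(1, -7) = -7

Second demand — change propagation:
  trace.gen: re-runs because build.txt -8->-3; new result -4.
  fold.gen: re-runs because trace.gen 1->-4; new result -7 (unchanged).

Run set: fold.gen, trace.gen (2 run).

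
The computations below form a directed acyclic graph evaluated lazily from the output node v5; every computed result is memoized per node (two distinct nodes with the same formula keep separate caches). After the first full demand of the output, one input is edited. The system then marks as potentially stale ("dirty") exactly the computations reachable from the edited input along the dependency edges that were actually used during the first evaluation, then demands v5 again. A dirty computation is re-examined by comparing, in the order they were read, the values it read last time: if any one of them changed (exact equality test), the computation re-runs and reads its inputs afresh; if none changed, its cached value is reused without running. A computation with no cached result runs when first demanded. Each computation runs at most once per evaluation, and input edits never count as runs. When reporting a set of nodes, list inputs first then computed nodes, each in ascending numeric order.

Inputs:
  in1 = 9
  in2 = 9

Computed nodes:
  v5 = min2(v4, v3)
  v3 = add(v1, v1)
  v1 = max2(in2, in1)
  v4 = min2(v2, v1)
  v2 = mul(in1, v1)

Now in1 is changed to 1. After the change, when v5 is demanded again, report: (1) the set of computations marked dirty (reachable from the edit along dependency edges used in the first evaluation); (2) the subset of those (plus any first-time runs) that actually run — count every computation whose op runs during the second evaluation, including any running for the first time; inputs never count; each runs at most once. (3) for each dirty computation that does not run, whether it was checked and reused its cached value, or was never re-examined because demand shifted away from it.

The edit dirties: v1, v2, v3, v4, v5.
3 computations run: v1, v2, v4.
Cache hits after checking: v3, v5.
Note where the cutoff bites: v3 is checked, finds nothing changed, and keeps its cache.

First demand of the output computes:
  v1 = max2(9, 9) = 9
  v2 = mul(9, 9) = 81
  v3 = add(9, 9) = 18
  v4 = min2(81, 9) = 9
  v5 = min2(9, 18) = 9

After the edit, cleaning proceeds:
  v1: a read changed (in1 9->1) — executes, giving 9 — identical to its old value.
  v2: a read changed (in1 9->1) — executes, giving 9.
  v3: dirty, but its reads are unchanged (v1 unchanged, v1 unchanged); cached 18 stands.
  v4: a read changed (v2 81->9) — executes, giving 9 — identical to its old value.
  v5: dirty, but its reads are unchanged (v4 unchanged, v3 unchanged); cached 9 stands.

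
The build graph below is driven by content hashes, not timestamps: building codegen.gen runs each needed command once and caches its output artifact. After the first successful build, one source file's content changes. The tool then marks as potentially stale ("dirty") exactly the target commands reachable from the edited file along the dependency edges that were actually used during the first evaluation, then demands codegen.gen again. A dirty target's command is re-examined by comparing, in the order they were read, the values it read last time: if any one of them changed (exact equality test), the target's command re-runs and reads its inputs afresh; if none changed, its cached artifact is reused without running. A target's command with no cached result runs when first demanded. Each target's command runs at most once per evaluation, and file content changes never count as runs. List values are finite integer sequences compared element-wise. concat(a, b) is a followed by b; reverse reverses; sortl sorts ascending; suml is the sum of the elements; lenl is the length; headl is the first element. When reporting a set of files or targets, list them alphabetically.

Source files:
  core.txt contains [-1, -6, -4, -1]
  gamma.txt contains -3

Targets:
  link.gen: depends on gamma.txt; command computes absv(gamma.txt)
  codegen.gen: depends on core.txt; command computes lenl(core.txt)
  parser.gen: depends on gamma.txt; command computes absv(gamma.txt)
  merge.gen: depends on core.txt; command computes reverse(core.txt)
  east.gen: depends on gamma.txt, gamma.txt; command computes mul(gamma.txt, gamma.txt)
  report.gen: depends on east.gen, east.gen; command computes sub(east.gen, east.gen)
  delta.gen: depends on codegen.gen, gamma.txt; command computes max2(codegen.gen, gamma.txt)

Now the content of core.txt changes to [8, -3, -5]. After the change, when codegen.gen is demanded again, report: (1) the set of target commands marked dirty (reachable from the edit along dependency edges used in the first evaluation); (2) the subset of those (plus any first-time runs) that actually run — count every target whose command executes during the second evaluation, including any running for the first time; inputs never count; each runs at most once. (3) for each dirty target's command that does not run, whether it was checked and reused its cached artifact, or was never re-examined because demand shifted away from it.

Dirty set: codegen.gen.
Run set: codegen.gen (1 run).
All dirty target commands ended up running.

Initial pass — values computed on the first demand:
  codegen.gen = lenl([-1, -6, -4, -1]) = 4

Second demand — change propagation:
  codegen.gen: re-runs because core.txt [-1, -6, -4, -1]->[8, -3, -5]; new result 3.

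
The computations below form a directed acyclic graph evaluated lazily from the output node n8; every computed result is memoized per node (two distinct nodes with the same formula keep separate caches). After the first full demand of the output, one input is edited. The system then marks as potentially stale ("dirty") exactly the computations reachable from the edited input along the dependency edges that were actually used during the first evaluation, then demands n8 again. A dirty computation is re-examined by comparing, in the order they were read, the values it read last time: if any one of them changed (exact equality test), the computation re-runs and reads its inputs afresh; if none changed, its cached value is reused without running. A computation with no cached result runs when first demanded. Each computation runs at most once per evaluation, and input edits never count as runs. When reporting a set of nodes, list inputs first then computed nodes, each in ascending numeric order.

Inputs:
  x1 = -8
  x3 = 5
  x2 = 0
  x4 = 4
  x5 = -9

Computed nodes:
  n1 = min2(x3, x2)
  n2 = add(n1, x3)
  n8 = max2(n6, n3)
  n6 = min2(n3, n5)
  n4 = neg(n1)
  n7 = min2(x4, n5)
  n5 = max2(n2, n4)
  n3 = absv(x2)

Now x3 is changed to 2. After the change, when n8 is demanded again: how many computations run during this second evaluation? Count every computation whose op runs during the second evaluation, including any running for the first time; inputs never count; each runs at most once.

First demand of the output computes:
  n1 = min2(5, 0) = 0
  n2 = add(0, 5) = 5
  n3 = absv(0) = 0
  n4 = neg(0) = 0
  n5 = max2(5, 0) = 5
  n6 = min2(0, 5) = 0
  n8 = max2(0, 0) = 0

After the edit, cleaning proceeds:
  n1: a read changed (x3 5->2) — executes, giving 0 — identical to its old value.
  n2: a read changed (x3 5->2) — executes, giving 2.
  n4: dirty, but its reads are unchanged (n1 unchanged); cached 0 stands.
  n5: a read changed (n2 5->2) — executes, giving 2.
  n6: a read changed (n5 5->2) — executes, giving 0 — identical to its old value.
  n8: dirty, but its reads are unchanged (n6 unchanged, n3 unchanged); cached 0 stands.

Note where the cutoff bites: n4 is checked, finds nothing changed, and keeps its cache.

4 computations run: n1, n2, n5, n6.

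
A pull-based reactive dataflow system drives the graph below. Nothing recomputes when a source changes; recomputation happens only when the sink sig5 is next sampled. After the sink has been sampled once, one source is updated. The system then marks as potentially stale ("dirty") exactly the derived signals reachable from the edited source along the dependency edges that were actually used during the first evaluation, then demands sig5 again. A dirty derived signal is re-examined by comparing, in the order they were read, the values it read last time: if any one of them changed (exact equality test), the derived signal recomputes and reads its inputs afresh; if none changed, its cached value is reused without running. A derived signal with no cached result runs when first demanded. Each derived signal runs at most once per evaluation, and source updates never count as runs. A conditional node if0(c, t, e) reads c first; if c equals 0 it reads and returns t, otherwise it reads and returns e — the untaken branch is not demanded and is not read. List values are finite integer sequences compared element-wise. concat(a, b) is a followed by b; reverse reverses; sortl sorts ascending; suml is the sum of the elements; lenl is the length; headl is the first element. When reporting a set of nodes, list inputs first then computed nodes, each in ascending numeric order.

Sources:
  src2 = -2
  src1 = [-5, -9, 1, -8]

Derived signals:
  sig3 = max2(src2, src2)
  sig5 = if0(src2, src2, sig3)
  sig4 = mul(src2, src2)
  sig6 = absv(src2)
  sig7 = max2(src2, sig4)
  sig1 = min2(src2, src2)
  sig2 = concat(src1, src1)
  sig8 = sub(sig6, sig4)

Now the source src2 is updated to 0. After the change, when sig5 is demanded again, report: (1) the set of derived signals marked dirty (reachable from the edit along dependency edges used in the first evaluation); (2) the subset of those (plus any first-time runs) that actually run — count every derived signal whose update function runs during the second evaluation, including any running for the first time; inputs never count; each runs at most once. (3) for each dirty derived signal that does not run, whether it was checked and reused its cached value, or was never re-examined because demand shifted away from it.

First evaluation (everything demanded from the output):
  sig3 = max2(-2, -2) = -2
  sig5 = if0(src2=-2 -> else branch sig3) = -2

Propagation after the edit:
  sig3: marked dirty but never re-examined — demand shifted away from it.
  sig5: runs — src2 -2->0; result 0.

Key observation: a condition flipped, so demand moved to the other branch — sig3 is never re-examined.

Marked dirty: sig3, sig5.
Derived signals that run: sig5 — 1 in total.
Never re-examined (demand shifted away): sig3.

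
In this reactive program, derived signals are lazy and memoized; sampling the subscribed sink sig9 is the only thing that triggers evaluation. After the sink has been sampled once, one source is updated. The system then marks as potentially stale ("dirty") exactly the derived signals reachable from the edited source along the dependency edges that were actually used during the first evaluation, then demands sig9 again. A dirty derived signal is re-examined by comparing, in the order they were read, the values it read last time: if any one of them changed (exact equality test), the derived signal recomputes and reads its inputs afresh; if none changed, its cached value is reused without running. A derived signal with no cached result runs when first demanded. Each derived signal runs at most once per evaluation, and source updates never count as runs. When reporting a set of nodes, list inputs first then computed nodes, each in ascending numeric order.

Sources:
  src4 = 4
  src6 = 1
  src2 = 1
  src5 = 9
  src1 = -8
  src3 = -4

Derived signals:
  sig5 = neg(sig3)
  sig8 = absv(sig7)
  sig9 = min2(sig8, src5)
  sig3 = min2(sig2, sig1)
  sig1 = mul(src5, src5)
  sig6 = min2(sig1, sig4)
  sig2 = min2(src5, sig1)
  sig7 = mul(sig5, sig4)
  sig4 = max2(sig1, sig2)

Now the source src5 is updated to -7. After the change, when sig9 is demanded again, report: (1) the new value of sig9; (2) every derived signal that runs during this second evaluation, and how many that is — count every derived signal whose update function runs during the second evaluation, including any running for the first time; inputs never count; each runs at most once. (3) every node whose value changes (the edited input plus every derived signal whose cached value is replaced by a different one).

Demanding sig9 again yields -7.
8 derived signals run: sig1, sig2, sig3, sig4, sig5, sig7, sig8, sig9.
The nodes whose values change: src5, sig1, sig2, sig3, sig4, sig5, sig7, sig8, sig9.

First demand of the output computes:
  sig1 = mul(9, 9) = 81
  sig2 = min2(9, 81) = 9
  sig3 = min2(9, 81) = 9
  sig4 = max2(81, 9) = 81
  sig5 = neg(9) = -9
  sig7 = mul(-9, 81) = -729
  sig8 = absv(-729) = 729
  sig9 = min2(729, 9) = 9

After the edit, cleaning proceeds:
  sig1: a read changed (src5 9->-7; src5 9->-7) — executes, giving 49.
  sig2: a read changed (src5 9->-7; sig1 81->49) — executes, giving -7.
  sig3: a read changed (sig2 9->-7; sig1 81->49) — executes, giving -7.
  sig4: a read changed (sig1 81->49; sig2 9->-7) — executes, giving 49.
  sig5: a read changed (sig3 9->-7) — executes, giving 7.
  sig7: a read changed (sig5 -9->7; sig4 81->49) — executes, giving 343.
  sig8: a read changed (sig7 -729->343) — executes, giving 343.
  sig9: a read changed (sig8 729->343; src5 9->-7) — executes, giving -7.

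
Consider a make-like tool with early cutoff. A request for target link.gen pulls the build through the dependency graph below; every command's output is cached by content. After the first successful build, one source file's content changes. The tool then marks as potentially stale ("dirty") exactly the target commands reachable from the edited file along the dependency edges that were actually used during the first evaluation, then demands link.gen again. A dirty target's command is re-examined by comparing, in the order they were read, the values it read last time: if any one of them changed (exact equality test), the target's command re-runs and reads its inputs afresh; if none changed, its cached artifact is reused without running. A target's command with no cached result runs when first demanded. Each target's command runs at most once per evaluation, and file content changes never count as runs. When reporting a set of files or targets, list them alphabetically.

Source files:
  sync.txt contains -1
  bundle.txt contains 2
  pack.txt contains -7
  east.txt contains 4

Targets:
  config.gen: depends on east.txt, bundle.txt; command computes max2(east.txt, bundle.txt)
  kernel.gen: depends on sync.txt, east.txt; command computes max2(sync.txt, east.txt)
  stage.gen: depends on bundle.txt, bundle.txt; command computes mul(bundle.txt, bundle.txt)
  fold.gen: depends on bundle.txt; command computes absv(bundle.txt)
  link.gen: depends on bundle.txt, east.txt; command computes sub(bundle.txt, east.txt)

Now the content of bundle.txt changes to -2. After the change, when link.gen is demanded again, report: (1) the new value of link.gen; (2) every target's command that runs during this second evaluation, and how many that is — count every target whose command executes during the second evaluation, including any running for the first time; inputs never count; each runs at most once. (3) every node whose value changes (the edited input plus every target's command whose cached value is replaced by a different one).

Demanding link.gen again yields -6.
1 target commands run: link.gen.
The nodes whose values change: bundle.txt, link.gen.

First demand of the output computes:
  link.gen = sub(2, 4) = -2

After the edit, cleaning proceeds:
  link.gen: a read changed (bundle.txt 2->-2) — executes, giving -6.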